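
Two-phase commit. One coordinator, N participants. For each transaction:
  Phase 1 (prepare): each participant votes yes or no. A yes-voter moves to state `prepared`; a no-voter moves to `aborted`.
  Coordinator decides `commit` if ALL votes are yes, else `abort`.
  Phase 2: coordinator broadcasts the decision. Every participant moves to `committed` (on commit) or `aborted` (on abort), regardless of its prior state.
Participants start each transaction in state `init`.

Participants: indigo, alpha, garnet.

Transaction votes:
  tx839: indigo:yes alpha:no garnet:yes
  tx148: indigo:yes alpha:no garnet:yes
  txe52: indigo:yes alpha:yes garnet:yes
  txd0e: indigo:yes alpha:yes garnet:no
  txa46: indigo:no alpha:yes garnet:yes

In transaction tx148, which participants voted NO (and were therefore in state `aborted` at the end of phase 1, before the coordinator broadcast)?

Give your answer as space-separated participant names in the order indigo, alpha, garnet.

Txn tx148 phase 1: indigo yes -> prepared; alpha no -> aborted; garnet yes -> prepared

Answer: alpha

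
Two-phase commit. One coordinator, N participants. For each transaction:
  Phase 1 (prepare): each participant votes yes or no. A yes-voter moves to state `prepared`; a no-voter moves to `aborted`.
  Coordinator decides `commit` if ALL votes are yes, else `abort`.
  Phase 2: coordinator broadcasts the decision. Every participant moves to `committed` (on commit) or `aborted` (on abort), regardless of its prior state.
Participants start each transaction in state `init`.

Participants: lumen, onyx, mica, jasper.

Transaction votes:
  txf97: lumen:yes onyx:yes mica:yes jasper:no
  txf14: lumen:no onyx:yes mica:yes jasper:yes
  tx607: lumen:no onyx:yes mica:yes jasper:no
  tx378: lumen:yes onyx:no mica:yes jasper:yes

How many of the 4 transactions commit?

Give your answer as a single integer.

txf97: no from jasper -> abort (commits=0)
txf14: no from lumen -> abort (commits=0)
tx607: no from lumen, jasper -> abort (commits=0)
tx378: no from onyx -> abort (commits=0)

Answer: 0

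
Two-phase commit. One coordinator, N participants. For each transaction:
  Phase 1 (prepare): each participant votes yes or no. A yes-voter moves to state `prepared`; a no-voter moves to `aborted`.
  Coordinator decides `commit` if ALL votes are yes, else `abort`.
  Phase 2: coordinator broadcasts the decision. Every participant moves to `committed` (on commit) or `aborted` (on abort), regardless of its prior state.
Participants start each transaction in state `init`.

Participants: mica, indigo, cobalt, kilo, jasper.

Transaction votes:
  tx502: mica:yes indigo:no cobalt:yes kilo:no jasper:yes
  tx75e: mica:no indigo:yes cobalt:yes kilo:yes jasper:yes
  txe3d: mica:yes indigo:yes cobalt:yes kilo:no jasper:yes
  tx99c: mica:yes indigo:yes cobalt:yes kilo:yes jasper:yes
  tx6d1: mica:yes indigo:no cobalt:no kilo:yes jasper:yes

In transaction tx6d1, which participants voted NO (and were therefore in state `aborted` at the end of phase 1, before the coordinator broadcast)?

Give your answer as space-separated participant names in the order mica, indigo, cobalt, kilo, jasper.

Txn tx6d1 phase 1: mica yes -> prepared; indigo no -> aborted; cobalt no -> aborted; kilo yes -> prepared; jasper yes -> prepared

Answer: indigo cobalt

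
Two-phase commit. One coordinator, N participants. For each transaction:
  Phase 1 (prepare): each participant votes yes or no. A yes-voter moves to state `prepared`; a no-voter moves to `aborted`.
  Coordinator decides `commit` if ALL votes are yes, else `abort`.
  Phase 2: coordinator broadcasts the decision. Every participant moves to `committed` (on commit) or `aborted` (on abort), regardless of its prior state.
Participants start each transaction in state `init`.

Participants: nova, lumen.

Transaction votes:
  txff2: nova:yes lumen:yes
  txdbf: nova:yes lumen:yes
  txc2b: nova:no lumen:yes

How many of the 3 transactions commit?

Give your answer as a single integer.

txff2: all yes -> commit (commits=1)
txdbf: all yes -> commit (commits=2)
txc2b: no from nova -> abort (commits=2)

Answer: 2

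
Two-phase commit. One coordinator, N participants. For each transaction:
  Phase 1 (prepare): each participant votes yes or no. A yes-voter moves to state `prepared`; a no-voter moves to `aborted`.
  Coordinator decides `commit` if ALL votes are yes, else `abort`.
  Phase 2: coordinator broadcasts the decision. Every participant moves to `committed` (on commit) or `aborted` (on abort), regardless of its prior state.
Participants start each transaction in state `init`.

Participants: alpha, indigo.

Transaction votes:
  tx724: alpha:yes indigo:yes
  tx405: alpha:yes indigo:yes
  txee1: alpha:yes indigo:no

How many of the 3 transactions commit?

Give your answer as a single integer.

tx724: all yes -> commit (commits=1)
tx405: all yes -> commit (commits=2)
txee1: no from indigo -> abort (commits=2)

Answer: 2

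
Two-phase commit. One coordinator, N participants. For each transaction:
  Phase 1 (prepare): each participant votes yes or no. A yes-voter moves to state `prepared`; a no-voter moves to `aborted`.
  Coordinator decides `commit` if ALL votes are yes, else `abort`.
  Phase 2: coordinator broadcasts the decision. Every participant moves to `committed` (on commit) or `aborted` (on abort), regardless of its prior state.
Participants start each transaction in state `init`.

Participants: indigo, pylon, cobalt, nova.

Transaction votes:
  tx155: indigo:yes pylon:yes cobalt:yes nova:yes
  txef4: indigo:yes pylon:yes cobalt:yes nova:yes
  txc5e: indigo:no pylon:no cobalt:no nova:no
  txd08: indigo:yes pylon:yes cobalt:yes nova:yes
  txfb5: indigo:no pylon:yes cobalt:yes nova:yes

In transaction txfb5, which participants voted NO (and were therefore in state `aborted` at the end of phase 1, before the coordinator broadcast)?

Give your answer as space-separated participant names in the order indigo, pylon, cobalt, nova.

Answer: indigo

Derivation:
Txn txfb5 phase 1: indigo no -> aborted; pylon yes -> prepared; cobalt yes -> prepared; nova yes -> prepared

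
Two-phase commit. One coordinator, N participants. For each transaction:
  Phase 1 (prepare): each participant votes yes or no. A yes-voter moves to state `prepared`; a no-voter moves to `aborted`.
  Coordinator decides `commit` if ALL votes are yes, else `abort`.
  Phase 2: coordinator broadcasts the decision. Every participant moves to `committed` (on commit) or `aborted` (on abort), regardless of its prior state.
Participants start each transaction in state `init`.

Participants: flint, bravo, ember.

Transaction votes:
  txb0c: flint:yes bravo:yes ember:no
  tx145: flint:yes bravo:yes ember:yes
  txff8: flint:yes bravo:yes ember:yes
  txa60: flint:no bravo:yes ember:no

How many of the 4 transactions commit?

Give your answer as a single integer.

Answer: 2

Derivation:
txb0c: no from ember -> abort (commits=0)
tx145: all yes -> commit (commits=1)
txff8: all yes -> commit (commits=2)
txa60: no from flint, ember -> abort (commits=2)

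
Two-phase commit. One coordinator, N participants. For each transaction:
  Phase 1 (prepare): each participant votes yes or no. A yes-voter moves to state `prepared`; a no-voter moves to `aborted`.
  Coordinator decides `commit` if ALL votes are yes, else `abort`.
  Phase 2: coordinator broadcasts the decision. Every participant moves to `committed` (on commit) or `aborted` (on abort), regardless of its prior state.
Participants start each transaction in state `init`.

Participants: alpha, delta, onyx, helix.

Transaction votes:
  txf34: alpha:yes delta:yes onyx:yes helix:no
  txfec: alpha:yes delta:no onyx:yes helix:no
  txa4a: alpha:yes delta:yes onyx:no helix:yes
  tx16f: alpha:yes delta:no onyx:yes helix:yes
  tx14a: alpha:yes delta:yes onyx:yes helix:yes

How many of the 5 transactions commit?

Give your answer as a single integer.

txf34: no from helix -> abort (commits=0)
txfec: no from delta, helix -> abort (commits=0)
txa4a: no from onyx -> abort (commits=0)
tx16f: no from delta -> abort (commits=0)
tx14a: all yes -> commit (commits=1)

Answer: 1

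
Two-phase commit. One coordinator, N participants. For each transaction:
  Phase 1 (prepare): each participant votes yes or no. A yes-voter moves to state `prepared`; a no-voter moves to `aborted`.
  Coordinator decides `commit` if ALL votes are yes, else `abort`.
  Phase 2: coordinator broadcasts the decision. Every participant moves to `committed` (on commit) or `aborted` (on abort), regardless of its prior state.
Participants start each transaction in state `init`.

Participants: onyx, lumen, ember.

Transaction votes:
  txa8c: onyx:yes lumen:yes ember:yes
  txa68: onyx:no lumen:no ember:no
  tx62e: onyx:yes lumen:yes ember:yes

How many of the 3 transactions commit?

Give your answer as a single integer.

Answer: 2

Derivation:
txa8c: all yes -> commit (commits=1)
txa68: no from onyx, lumen, ember -> abort (commits=1)
tx62e: all yes -> commit (commits=2)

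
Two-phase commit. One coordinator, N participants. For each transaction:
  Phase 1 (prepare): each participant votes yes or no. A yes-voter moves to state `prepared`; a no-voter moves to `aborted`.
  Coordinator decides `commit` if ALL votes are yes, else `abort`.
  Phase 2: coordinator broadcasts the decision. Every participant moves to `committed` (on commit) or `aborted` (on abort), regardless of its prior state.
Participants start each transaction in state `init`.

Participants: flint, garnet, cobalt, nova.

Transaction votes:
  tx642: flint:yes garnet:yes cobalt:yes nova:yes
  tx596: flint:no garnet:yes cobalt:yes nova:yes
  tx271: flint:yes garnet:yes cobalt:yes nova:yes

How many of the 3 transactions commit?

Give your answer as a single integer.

tx642: all yes -> commit (commits=1)
tx596: no from flint -> abort (commits=1)
tx271: all yes -> commit (commits=2)

Answer: 2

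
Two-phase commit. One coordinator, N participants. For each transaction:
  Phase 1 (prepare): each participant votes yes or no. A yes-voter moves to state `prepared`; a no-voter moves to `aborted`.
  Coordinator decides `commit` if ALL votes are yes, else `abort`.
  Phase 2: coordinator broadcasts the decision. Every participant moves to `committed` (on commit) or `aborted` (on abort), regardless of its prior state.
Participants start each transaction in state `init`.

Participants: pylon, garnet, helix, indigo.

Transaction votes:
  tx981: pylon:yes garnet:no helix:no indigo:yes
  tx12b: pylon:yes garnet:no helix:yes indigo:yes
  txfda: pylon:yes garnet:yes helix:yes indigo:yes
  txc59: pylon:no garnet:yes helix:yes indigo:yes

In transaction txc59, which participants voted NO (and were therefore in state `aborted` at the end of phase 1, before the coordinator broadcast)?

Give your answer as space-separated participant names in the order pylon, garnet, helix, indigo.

Txn txc59 phase 1: pylon no -> aborted; garnet yes -> prepared; helix yes -> prepared; indigo yes -> prepared

Answer: pylon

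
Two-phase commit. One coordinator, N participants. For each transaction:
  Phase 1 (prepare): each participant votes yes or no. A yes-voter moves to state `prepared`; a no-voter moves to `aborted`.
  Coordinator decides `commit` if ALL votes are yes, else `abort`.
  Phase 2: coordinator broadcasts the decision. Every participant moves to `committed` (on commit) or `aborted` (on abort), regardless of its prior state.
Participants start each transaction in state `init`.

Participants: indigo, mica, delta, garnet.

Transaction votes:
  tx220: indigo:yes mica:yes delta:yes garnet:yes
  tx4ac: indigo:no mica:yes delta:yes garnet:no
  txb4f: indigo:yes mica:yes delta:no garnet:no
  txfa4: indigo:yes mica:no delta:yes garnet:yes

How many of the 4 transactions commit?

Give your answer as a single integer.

tx220: all yes -> commit (commits=1)
tx4ac: no from indigo, garnet -> abort (commits=1)
txb4f: no from delta, garnet -> abort (commits=1)
txfa4: no from mica -> abort (commits=1)

Answer: 1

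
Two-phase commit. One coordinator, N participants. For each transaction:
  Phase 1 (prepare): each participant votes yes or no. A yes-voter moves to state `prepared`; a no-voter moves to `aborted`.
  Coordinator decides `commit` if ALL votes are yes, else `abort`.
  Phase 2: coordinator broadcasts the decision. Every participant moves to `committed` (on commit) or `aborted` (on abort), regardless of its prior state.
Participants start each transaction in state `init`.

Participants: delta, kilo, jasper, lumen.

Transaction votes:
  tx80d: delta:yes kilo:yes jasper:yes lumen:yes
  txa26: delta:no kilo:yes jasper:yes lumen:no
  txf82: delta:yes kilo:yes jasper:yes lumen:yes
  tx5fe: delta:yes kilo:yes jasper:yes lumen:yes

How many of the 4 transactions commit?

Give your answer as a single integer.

tx80d: all yes -> commit (commits=1)
txa26: no from delta, lumen -> abort (commits=1)
txf82: all yes -> commit (commits=2)
tx5fe: all yes -> commit (commits=3)

Answer: 3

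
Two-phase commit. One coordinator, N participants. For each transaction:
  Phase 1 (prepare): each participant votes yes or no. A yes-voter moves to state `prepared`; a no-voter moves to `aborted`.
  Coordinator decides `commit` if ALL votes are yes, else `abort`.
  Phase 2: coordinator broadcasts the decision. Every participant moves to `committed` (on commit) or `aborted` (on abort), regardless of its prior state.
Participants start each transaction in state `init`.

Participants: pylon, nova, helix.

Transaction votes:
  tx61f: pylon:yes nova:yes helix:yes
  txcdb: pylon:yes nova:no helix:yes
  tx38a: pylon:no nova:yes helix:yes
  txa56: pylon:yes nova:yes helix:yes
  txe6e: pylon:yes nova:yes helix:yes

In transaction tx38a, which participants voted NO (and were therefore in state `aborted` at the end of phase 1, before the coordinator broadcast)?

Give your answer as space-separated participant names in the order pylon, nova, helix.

Txn tx38a phase 1: pylon no -> aborted; nova yes -> prepared; helix yes -> prepared

Answer: pylon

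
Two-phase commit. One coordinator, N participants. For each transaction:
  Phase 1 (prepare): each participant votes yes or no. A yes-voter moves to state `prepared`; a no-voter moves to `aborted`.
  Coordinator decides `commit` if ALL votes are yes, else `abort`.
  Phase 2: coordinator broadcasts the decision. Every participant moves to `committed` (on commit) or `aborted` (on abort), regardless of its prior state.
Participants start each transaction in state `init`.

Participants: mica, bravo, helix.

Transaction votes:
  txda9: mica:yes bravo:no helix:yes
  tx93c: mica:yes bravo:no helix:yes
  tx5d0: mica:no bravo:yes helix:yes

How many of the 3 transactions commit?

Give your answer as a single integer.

Answer: 0

Derivation:
txda9: no from bravo -> abort (commits=0)
tx93c: no from bravo -> abort (commits=0)
tx5d0: no from mica -> abort (commits=0)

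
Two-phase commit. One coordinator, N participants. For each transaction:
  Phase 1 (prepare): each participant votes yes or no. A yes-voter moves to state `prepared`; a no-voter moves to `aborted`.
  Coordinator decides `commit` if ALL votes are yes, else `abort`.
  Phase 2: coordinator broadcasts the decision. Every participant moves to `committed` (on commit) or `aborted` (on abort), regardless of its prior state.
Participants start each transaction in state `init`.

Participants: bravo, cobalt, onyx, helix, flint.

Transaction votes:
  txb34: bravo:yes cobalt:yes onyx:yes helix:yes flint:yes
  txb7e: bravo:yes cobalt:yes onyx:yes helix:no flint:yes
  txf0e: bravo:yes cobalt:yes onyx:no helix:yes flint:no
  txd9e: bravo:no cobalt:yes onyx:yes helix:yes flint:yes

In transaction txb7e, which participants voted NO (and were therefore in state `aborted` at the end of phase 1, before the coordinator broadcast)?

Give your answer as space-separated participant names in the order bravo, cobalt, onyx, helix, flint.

Txn txb7e phase 1: bravo yes -> prepared; cobalt yes -> prepared; onyx yes -> prepared; helix no -> aborted; flint yes -> prepared

Answer: helix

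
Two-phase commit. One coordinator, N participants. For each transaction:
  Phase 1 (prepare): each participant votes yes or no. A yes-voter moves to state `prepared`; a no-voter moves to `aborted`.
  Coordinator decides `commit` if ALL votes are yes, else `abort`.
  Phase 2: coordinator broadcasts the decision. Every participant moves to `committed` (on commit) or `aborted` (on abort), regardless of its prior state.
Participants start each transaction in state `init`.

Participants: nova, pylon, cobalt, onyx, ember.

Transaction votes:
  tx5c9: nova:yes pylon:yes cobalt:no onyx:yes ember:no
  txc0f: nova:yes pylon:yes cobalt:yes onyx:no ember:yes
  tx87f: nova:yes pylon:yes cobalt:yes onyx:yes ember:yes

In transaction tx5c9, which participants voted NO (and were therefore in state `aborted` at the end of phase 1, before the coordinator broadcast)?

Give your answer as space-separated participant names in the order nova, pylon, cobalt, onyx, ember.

Answer: cobalt ember

Derivation:
Txn tx5c9 phase 1: nova yes -> prepared; pylon yes -> prepared; cobalt no -> aborted; onyx yes -> prepared; ember no -> aborted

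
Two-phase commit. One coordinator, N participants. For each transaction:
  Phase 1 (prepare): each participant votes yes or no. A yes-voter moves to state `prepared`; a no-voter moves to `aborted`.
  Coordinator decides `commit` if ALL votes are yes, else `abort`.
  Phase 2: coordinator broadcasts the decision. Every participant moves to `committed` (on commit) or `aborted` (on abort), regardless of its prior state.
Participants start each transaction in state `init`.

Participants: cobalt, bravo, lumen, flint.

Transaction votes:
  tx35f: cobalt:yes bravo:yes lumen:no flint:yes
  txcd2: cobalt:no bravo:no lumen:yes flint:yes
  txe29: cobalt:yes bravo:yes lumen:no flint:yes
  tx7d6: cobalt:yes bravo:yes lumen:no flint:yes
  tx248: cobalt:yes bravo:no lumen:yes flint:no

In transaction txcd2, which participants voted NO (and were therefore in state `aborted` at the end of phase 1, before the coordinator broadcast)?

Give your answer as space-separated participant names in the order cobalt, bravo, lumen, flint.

Txn txcd2 phase 1: cobalt no -> aborted; bravo no -> aborted; lumen yes -> prepared; flint yes -> prepared

Answer: cobalt bravo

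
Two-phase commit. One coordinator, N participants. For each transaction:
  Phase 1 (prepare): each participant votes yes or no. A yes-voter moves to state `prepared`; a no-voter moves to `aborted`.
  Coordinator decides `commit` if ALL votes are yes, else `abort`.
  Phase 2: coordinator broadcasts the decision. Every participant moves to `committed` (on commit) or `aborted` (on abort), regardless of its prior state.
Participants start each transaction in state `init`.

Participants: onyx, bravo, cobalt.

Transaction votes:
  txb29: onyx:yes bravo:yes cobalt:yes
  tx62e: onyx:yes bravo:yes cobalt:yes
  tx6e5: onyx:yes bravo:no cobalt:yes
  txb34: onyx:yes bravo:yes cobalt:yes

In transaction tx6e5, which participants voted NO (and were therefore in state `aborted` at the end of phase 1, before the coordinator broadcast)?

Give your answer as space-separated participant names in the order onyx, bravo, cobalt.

Answer: bravo

Derivation:
Txn tx6e5 phase 1: onyx yes -> prepared; bravo no -> aborted; cobalt yes -> prepared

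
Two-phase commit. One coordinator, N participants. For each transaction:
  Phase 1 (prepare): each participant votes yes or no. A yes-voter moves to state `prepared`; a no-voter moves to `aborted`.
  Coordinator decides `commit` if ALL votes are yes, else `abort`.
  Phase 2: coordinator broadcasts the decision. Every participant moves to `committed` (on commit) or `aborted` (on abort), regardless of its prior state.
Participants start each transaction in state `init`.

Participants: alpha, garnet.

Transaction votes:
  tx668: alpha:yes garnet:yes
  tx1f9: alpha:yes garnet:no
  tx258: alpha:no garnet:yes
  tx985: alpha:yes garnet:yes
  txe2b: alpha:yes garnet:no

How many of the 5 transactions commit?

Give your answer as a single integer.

Answer: 2

Derivation:
tx668: all yes -> commit (commits=1)
tx1f9: no from garnet -> abort (commits=1)
tx258: no from alpha -> abort (commits=1)
tx985: all yes -> commit (commits=2)
txe2b: no from garnet -> abort (commits=2)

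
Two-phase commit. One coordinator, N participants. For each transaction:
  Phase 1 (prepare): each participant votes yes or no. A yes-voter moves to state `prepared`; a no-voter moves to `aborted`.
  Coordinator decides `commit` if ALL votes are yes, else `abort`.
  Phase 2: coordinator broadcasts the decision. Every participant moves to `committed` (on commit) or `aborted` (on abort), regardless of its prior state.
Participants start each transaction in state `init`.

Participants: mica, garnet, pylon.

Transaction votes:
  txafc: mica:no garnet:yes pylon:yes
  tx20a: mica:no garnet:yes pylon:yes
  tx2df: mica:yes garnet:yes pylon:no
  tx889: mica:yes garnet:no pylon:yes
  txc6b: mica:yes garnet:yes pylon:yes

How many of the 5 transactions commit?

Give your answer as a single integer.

Answer: 1

Derivation:
txafc: no from mica -> abort (commits=0)
tx20a: no from mica -> abort (commits=0)
tx2df: no from pylon -> abort (commits=0)
tx889: no from garnet -> abort (commits=0)
txc6b: all yes -> commit (commits=1)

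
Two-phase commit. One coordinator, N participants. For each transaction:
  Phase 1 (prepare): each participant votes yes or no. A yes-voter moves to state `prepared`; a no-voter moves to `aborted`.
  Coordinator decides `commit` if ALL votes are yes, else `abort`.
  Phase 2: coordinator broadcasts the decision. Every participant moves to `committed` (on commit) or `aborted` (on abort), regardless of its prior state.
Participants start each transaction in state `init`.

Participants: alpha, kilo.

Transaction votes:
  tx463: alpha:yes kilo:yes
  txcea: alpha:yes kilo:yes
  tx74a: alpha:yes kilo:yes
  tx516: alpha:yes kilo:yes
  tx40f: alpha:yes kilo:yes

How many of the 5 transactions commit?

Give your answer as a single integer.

tx463: all yes -> commit (commits=1)
txcea: all yes -> commit (commits=2)
tx74a: all yes -> commit (commits=3)
tx516: all yes -> commit (commits=4)
tx40f: all yes -> commit (commits=5)

Answer: 5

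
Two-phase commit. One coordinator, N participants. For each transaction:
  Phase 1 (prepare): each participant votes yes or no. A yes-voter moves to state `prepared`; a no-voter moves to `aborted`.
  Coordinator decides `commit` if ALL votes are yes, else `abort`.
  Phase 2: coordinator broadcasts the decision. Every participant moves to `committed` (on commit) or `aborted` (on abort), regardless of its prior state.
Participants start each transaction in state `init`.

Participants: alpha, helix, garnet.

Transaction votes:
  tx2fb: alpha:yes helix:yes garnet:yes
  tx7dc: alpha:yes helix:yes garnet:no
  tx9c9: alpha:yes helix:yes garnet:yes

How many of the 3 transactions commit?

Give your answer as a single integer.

Answer: 2

Derivation:
tx2fb: all yes -> commit (commits=1)
tx7dc: no from garnet -> abort (commits=1)
tx9c9: all yes -> commit (commits=2)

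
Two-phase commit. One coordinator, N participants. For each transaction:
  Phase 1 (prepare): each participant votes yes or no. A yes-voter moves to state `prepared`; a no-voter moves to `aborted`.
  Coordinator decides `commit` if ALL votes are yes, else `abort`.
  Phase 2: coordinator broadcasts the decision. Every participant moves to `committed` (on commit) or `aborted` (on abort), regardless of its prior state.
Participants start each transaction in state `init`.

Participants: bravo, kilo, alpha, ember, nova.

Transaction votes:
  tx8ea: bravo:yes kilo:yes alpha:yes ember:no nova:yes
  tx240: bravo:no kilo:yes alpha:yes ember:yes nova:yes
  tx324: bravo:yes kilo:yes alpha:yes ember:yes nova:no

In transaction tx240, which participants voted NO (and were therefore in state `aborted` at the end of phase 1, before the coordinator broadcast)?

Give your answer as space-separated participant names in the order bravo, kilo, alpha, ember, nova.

Answer: bravo

Derivation:
Txn tx240 phase 1: bravo no -> aborted; kilo yes -> prepared; alpha yes -> prepared; ember yes -> prepared; nova yes -> prepared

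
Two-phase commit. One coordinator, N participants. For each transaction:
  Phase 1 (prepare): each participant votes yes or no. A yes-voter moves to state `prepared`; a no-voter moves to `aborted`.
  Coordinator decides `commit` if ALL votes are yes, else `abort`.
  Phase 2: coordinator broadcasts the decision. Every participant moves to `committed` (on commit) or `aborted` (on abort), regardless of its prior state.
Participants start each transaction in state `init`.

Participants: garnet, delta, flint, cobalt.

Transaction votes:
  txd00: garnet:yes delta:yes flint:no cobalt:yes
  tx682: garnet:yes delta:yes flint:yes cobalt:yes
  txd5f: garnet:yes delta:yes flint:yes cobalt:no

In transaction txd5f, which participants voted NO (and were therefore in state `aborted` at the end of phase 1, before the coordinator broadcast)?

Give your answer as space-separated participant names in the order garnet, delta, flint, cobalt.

Answer: cobalt

Derivation:
Txn txd5f phase 1: garnet yes -> prepared; delta yes -> prepared; flint yes -> prepared; cobalt no -> aborted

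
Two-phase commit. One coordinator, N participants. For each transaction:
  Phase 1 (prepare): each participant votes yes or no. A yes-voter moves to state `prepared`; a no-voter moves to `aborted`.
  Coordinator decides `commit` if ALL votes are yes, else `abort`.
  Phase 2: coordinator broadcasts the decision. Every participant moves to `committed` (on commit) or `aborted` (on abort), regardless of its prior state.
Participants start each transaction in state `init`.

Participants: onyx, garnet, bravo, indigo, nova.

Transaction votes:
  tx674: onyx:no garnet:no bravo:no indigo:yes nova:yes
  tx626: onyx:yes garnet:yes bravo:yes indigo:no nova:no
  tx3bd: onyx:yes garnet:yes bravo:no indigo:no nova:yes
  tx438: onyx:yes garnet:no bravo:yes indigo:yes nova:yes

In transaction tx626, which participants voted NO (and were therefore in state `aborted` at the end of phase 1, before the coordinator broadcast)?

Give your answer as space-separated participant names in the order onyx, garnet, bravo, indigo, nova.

Txn tx626 phase 1: onyx yes -> prepared; garnet yes -> prepared; bravo yes -> prepared; indigo no -> aborted; nova no -> aborted

Answer: indigo nova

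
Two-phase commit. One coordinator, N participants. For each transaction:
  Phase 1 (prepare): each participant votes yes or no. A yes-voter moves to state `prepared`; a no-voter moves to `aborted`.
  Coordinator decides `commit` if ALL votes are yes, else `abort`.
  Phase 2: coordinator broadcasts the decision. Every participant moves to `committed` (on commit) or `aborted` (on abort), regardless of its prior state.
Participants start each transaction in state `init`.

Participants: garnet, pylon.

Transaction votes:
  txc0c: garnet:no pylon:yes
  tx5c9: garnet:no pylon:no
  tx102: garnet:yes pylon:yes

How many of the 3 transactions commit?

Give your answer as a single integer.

Answer: 1

Derivation:
txc0c: no from garnet -> abort (commits=0)
tx5c9: no from garnet, pylon -> abort (commits=0)
tx102: all yes -> commit (commits=1)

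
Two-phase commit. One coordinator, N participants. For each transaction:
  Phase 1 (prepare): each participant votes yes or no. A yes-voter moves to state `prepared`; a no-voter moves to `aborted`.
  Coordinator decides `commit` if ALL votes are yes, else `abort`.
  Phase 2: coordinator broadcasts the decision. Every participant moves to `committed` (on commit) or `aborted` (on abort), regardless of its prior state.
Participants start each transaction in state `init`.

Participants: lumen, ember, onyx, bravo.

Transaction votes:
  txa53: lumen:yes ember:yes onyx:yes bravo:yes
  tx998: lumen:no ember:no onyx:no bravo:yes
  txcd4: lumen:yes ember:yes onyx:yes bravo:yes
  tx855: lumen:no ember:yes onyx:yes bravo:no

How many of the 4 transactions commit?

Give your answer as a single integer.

txa53: all yes -> commit (commits=1)
tx998: no from lumen, ember, onyx -> abort (commits=1)
txcd4: all yes -> commit (commits=2)
tx855: no from lumen, bravo -> abort (commits=2)

Answer: 2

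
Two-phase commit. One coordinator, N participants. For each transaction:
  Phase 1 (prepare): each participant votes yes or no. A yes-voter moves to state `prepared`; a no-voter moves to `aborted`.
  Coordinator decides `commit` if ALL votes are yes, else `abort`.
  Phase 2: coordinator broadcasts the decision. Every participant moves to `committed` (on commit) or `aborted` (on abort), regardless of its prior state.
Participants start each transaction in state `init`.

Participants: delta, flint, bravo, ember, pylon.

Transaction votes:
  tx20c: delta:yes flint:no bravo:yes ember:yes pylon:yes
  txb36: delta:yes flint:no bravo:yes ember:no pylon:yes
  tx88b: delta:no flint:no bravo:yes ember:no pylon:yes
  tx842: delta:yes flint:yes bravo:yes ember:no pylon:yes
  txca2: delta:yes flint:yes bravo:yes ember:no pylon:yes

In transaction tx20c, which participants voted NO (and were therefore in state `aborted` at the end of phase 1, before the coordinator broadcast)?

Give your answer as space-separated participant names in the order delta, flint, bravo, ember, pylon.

Answer: flint

Derivation:
Txn tx20c phase 1: delta yes -> prepared; flint no -> aborted; bravo yes -> prepared; ember yes -> prepared; pylon yes -> prepared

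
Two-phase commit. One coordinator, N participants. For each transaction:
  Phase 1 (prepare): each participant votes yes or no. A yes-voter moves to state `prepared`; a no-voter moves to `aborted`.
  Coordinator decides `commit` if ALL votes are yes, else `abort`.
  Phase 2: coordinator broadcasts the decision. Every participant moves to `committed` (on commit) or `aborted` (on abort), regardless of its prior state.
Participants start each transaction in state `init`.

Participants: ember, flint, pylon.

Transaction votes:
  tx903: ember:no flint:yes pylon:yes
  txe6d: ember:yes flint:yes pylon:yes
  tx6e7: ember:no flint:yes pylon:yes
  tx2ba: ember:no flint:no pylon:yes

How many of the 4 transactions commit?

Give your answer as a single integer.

Answer: 1

Derivation:
tx903: no from ember -> abort (commits=0)
txe6d: all yes -> commit (commits=1)
tx6e7: no from ember -> abort (commits=1)
tx2ba: no from ember, flint -> abort (commits=1)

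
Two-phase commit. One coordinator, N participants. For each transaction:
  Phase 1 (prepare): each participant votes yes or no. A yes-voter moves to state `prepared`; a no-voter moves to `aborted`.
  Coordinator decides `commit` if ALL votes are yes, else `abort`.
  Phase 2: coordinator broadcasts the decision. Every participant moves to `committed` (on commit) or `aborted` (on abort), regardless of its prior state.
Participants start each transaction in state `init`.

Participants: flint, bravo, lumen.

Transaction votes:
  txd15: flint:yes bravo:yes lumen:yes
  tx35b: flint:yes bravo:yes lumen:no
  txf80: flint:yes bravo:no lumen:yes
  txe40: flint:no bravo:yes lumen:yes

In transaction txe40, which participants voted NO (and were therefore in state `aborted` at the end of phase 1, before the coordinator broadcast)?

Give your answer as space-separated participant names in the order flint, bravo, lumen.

Answer: flint

Derivation:
Txn txe40 phase 1: flint no -> aborted; bravo yes -> prepared; lumen yes -> prepared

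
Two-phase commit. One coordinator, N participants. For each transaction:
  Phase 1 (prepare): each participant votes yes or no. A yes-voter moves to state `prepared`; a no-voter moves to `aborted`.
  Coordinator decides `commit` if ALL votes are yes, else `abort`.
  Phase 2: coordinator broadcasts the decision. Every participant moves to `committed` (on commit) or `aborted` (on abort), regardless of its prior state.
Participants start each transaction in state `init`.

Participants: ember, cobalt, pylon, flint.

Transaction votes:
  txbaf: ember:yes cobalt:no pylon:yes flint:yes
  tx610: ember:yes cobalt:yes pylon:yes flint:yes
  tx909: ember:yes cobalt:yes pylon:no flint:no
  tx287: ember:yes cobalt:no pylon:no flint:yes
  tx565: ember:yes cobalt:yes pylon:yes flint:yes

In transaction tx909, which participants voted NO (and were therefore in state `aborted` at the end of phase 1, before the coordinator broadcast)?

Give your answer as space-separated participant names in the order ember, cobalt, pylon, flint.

Answer: pylon flint

Derivation:
Txn tx909 phase 1: ember yes -> prepared; cobalt yes -> prepared; pylon no -> aborted; flint no -> aborted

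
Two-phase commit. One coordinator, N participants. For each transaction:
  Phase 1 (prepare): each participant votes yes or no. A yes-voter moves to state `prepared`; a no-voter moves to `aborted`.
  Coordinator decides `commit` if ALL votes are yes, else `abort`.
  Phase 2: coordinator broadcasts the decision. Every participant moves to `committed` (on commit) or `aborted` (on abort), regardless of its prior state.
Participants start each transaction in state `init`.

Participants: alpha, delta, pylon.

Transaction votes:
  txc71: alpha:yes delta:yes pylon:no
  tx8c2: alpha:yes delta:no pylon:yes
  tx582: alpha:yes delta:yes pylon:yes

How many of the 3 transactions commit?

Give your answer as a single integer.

txc71: no from pylon -> abort (commits=0)
tx8c2: no from delta -> abort (commits=0)
tx582: all yes -> commit (commits=1)

Answer: 1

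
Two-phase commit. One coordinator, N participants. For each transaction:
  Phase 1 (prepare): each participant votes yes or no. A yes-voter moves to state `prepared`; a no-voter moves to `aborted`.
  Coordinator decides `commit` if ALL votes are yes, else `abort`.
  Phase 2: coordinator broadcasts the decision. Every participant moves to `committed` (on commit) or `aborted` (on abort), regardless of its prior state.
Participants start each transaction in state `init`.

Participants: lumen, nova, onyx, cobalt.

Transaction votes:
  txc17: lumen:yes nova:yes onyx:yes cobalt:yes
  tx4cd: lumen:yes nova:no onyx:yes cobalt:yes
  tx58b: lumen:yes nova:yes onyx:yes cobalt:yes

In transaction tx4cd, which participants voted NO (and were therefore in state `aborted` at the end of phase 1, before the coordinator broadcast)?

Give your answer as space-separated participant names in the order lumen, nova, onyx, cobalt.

Answer: nova

Derivation:
Txn tx4cd phase 1: lumen yes -> prepared; nova no -> aborted; onyx yes -> prepared; cobalt yes -> prepared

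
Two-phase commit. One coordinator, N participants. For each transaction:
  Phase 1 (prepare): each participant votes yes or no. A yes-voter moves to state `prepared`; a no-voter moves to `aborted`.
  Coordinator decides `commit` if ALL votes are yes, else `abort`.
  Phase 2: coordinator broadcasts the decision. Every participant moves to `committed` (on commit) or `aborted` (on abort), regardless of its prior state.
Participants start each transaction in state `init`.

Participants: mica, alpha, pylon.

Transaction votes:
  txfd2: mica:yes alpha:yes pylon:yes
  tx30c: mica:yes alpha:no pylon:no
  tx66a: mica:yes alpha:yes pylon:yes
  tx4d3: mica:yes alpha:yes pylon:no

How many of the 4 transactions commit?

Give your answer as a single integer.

Answer: 2

Derivation:
txfd2: all yes -> commit (commits=1)
tx30c: no from alpha, pylon -> abort (commits=1)
tx66a: all yes -> commit (commits=2)
tx4d3: no from pylon -> abort (commits=2)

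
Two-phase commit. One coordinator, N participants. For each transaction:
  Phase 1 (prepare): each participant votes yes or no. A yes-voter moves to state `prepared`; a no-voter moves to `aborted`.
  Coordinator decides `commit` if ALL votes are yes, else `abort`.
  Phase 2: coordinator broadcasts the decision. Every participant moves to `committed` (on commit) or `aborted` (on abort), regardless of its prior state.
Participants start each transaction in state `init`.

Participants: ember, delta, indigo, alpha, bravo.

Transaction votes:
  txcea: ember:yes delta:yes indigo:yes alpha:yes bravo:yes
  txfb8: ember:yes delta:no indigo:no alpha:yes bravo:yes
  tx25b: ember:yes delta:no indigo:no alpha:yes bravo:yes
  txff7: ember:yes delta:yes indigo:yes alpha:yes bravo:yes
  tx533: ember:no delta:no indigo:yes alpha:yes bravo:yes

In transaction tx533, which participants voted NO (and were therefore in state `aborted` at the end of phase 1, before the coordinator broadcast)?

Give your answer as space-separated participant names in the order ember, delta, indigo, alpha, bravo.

Answer: ember delta

Derivation:
Txn tx533 phase 1: ember no -> aborted; delta no -> aborted; indigo yes -> prepared; alpha yes -> prepared; bravo yes -> prepared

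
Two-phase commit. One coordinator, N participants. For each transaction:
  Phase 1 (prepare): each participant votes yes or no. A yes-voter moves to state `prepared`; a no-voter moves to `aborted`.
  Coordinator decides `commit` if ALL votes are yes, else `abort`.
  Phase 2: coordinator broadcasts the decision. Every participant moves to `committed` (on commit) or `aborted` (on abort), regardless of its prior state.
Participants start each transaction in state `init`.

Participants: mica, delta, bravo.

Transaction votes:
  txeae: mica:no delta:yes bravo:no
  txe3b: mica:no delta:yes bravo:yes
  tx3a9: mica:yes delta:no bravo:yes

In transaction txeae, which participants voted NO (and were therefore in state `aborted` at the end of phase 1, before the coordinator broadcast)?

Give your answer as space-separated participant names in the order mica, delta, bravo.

Txn txeae phase 1: mica no -> aborted; delta yes -> prepared; bravo no -> aborted

Answer: mica bravo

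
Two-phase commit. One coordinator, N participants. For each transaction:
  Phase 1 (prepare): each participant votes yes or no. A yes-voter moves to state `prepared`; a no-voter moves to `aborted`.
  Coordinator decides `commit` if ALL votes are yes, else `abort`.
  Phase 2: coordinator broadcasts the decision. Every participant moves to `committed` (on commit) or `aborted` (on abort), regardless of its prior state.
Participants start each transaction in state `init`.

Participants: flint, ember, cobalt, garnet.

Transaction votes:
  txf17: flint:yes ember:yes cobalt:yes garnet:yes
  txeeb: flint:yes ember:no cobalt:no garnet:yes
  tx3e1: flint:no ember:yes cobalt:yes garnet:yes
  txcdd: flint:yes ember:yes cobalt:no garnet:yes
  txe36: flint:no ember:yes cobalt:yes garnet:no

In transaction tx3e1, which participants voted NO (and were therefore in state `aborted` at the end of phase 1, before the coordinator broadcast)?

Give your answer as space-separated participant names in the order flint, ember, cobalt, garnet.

Answer: flint

Derivation:
Txn tx3e1 phase 1: flint no -> aborted; ember yes -> prepared; cobalt yes -> prepared; garnet yes -> prepared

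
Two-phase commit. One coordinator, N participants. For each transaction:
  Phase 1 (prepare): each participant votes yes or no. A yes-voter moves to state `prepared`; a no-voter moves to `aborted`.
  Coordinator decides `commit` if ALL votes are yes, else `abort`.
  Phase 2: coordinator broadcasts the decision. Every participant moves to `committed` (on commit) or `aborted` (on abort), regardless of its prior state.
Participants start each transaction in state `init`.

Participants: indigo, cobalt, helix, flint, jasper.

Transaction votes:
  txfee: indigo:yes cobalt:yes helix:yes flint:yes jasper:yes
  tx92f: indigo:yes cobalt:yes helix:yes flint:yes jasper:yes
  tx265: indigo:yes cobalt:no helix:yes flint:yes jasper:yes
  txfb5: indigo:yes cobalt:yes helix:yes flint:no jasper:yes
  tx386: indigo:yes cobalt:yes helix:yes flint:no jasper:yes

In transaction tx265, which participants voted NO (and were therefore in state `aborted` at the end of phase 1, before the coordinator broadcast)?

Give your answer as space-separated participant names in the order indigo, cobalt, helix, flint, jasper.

Txn tx265 phase 1: indigo yes -> prepared; cobalt no -> aborted; helix yes -> prepared; flint yes -> prepared; jasper yes -> prepared

Answer: cobalt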